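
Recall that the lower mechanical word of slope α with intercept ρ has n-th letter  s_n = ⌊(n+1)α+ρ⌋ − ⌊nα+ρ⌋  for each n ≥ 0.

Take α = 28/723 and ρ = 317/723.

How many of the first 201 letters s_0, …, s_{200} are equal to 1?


8

#1s = Σ_{n=0}^{200} s_n = Σ_{n=0}^{200} (⌊(n+1)α+ρ⌋ − ⌊nα+ρ⌋)
the sum telescopes: every ⌊nα+ρ⌋ with 0 < n < 201 appears once with + and once with −, leaving ⌊201α+ρ⌋ − ⌊0·α+ρ⌋
201α + ρ = (201·28 + 317) / 723 = 5945/723
ρ = 317/723
⌊5945/723⌋ = 8,  ⌊317/723⌋ = 0
#1s = 8 − 0 = 8


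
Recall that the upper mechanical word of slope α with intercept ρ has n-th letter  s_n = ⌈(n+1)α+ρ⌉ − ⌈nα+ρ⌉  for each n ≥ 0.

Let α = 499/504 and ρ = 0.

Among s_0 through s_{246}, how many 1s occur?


#1s = Σ_{n=0}^{246} s_n = Σ_{n=0}^{246} (⌈(n+1)α+ρ⌉ − ⌈nα+ρ⌉)
the sum telescopes: every ⌈nα+ρ⌉ with 0 < n < 247 appears once with + and once with −, leaving ⌈247α+ρ⌉ − ⌈0·α+ρ⌉
247α + ρ = (247·499) / 504 = 123253/504
ρ = 0/504
⌈123253/504⌉ = 245,  ⌈0/504⌉ = 0
#1s = 245 − 0 = 245

245


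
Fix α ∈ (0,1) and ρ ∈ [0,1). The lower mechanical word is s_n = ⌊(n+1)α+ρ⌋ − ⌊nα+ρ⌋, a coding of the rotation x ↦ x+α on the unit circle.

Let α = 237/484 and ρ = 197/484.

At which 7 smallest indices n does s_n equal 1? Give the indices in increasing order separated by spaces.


n=0: ⌊434/484⌋−⌊197/484⌋ = 0−0 = 0
n=1: ⌊671/484⌋−⌊434/484⌋ = 1−0 = 1  ← one
n=2: ⌊908/484⌋−⌊671/484⌋ = 1−1 = 0
n=3: ⌊1145/484⌋−⌊908/484⌋ = 2−1 = 1  ← one
n=4: ⌊1382/484⌋−⌊1145/484⌋ = 2−2 = 0
n=5: ⌊1619/484⌋−⌊1382/484⌋ = 3−2 = 1  ← one
n=6: ⌊1856/484⌋−⌊1619/484⌋ = 3−3 = 0
n=7: ⌊2093/484⌋−⌊1856/484⌋ = 4−3 = 1  ← one
n=8: ⌊2330/484⌋−⌊2093/484⌋ = 4−4 = 0
n=9: ⌊2567/484⌋−⌊2330/484⌋ = 5−4 = 1  ← one
n=10: ⌊2804/484⌋−⌊2567/484⌋ = 5−5 = 0
n=11: ⌊3041/484⌋−⌊2804/484⌋ = 6−5 = 1  ← one
n=12: ⌊3278/484⌋−⌊3041/484⌋ = 6−6 = 0
n=13: ⌊3515/484⌋−⌊3278/484⌋ = 7−6 = 1  ← one
positions of the first 7 ones: 1 3 5 7 9 11 13

1 3 5 7 9 11 13


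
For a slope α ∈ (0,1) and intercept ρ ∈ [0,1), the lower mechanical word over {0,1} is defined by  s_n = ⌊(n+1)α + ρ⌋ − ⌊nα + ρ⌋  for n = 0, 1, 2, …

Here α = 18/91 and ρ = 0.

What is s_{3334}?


(n+1)α + ρ = (3335·18) / 91 = 60030/91
nα + ρ     = (3334·18) / 91 = 60012/91
⌊60030/91⌋ = 659,  ⌊60012/91⌋ = 659
s_{3334} = 659 − 659 = 0

0


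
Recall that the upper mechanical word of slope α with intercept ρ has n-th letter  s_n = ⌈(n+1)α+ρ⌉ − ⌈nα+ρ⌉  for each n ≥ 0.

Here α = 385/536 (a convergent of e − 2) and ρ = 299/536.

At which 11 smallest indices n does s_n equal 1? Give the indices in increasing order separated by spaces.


n=0: ⌈684/536⌉−⌈299/536⌉ = 2−1 = 1  ← one
n=1: ⌈1069/536⌉−⌈684/536⌉ = 2−2 = 0
n=2: ⌈1454/536⌉−⌈1069/536⌉ = 3−2 = 1  ← one
n=3: ⌈1839/536⌉−⌈1454/536⌉ = 4−3 = 1  ← one
n=4: ⌈2224/536⌉−⌈1839/536⌉ = 5−4 = 1  ← one
n=5: ⌈2609/536⌉−⌈2224/536⌉ = 5−5 = 0
n=6: ⌈2994/536⌉−⌈2609/536⌉ = 6−5 = 1  ← one
n=7: ⌈3379/536⌉−⌈2994/536⌉ = 7−6 = 1  ← one
n=8: ⌈3764/536⌉−⌈3379/536⌉ = 8−7 = 1  ← one
n=9: ⌈4149/536⌉−⌈3764/536⌉ = 8−8 = 0
n=10: ⌈4534/536⌉−⌈4149/536⌉ = 9−8 = 1  ← one
n=11: ⌈4919/536⌉−⌈4534/536⌉ = 10−9 = 1  ← one
n=12: ⌈5304/536⌉−⌈4919/536⌉ = 10−10 = 0
n=13: ⌈5689/536⌉−⌈5304/536⌉ = 11−10 = 1  ← one
n=14: ⌈6074/536⌉−⌈5689/536⌉ = 12−11 = 1  ← one
positions of the first 11 ones: 0 2 3 4 6 7 8 10 11 13 14

0 2 3 4 6 7 8 10 11 13 14


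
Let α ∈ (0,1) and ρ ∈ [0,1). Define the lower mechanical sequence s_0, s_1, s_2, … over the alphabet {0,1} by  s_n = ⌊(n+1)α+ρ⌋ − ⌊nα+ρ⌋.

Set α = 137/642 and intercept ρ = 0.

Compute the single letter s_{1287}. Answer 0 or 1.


0

(n+1)α + ρ = (1288·137) / 642 = 176456/642
nα + ρ     = (1287·137) / 642 = 176319/642
⌊176456/642⌋ = 274,  ⌊176319/642⌋ = 274
s_{1287} = 274 − 274 = 0


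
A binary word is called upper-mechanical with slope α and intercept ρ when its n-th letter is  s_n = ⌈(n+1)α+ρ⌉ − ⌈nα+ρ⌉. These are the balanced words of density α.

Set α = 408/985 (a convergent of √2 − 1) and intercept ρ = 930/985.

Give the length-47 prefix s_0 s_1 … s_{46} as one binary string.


10101001010010100101010010100101010010100101001

n=0: ⌈(1·408+930)/985⌉ − ⌈(0·408+930)/985⌉ = ⌈1338/985⌉ − ⌈930/985⌉ = 2 − 1 = 1
n=1: ⌈(2·408+930)/985⌉ − ⌈(1·408+930)/985⌉ = ⌈1746/985⌉ − ⌈1338/985⌉ = 2 − 2 = 0
n=2: ⌈(3·408+930)/985⌉ − ⌈(2·408+930)/985⌉ = ⌈2154/985⌉ − ⌈1746/985⌉ = 3 − 2 = 1
n=3: ⌈(4·408+930)/985⌉ − ⌈(3·408+930)/985⌉ = ⌈2562/985⌉ − ⌈2154/985⌉ = 3 − 3 = 0
n=4: ⌈(5·408+930)/985⌉ − ⌈(4·408+930)/985⌉ = ⌈2970/985⌉ − ⌈2562/985⌉ = 4 − 3 = 1
n=5: ⌈(6·408+930)/985⌉ − ⌈(5·408+930)/985⌉ = ⌈3378/985⌉ − ⌈2970/985⌉ = 4 − 4 = 0
n=6: ⌈(7·408+930)/985⌉ − ⌈(6·408+930)/985⌉ = ⌈3786/985⌉ − ⌈3378/985⌉ = 4 − 4 = 0
n=7: ⌈(8·408+930)/985⌉ − ⌈(7·408+930)/985⌉ = ⌈4194/985⌉ − ⌈3786/985⌉ = 5 − 4 = 1
n=8: ⌈(9·408+930)/985⌉ − ⌈(8·408+930)/985⌉ = ⌈4602/985⌉ − ⌈4194/985⌉ = 5 − 5 = 0
n=9: ⌈(10·408+930)/985⌉ − ⌈(9·408+930)/985⌉ = ⌈5010/985⌉ − ⌈4602/985⌉ = 6 − 5 = 1
n=10: ⌈(11·408+930)/985⌉ − ⌈(10·408+930)/985⌉ = ⌈5418/985⌉ − ⌈5010/985⌉ = 6 − 6 = 0
n=11: ⌈(12·408+930)/985⌉ − ⌈(11·408+930)/985⌉ = ⌈5826/985⌉ − ⌈5418/985⌉ = 6 − 6 = 0
n=12: ⌈(13·408+930)/985⌉ − ⌈(12·408+930)/985⌉ = ⌈6234/985⌉ − ⌈5826/985⌉ = 7 − 6 = 1
n=13: ⌈(14·408+930)/985⌉ − ⌈(13·408+930)/985⌉ = ⌈6642/985⌉ − ⌈6234/985⌉ = 7 − 7 = 0
n=14: ⌈(15·408+930)/985⌉ − ⌈(14·408+930)/985⌉ = ⌈7050/985⌉ − ⌈6642/985⌉ = 8 − 7 = 1
n=15: ⌈(16·408+930)/985⌉ − ⌈(15·408+930)/985⌉ = ⌈7458/985⌉ − ⌈7050/985⌉ = 8 − 8 = 0
n=16: ⌈(17·408+930)/985⌉ − ⌈(16·408+930)/985⌉ = ⌈7866/985⌉ − ⌈7458/985⌉ = 8 − 8 = 0
n=17: ⌈(18·408+930)/985⌉ − ⌈(17·408+930)/985⌉ = ⌈8274/985⌉ − ⌈7866/985⌉ = 9 − 8 = 1
n=18: ⌈(19·408+930)/985⌉ − ⌈(18·408+930)/985⌉ = ⌈8682/985⌉ − ⌈8274/985⌉ = 9 − 9 = 0
n=19: ⌈(20·408+930)/985⌉ − ⌈(19·408+930)/985⌉ = ⌈9090/985⌉ − ⌈8682/985⌉ = 10 − 9 = 1
n=20: ⌈(21·408+930)/985⌉ − ⌈(20·408+930)/985⌉ = ⌈9498/985⌉ − ⌈9090/985⌉ = 10 − 10 = 0
n=21: ⌈(22·408+930)/985⌉ − ⌈(21·408+930)/985⌉ = ⌈9906/985⌉ − ⌈9498/985⌉ = 11 − 10 = 1
n=22: ⌈(23·408+930)/985⌉ − ⌈(22·408+930)/985⌉ = ⌈10314/985⌉ − ⌈9906/985⌉ = 11 − 11 = 0
n=23: ⌈(24·408+930)/985⌉ − ⌈(23·408+930)/985⌉ = ⌈10722/985⌉ − ⌈10314/985⌉ = 11 − 11 = 0
n=24: ⌈(25·408+930)/985⌉ − ⌈(24·408+930)/985⌉ = ⌈11130/985⌉ − ⌈10722/985⌉ = 12 − 11 = 1
n=25: ⌈(26·408+930)/985⌉ − ⌈(25·408+930)/985⌉ = ⌈11538/985⌉ − ⌈11130/985⌉ = 12 − 12 = 0
n=26: ⌈(27·408+930)/985⌉ − ⌈(26·408+930)/985⌉ = ⌈11946/985⌉ − ⌈11538/985⌉ = 13 − 12 = 1
n=27: ⌈(28·408+930)/985⌉ − ⌈(27·408+930)/985⌉ = ⌈12354/985⌉ − ⌈11946/985⌉ = 13 − 13 = 0
n=28: ⌈(29·408+930)/985⌉ − ⌈(28·408+930)/985⌉ = ⌈12762/985⌉ − ⌈12354/985⌉ = 13 − 13 = 0
n=29: ⌈(30·408+930)/985⌉ − ⌈(29·408+930)/985⌉ = ⌈13170/985⌉ − ⌈12762/985⌉ = 14 − 13 = 1
n=30: ⌈(31·408+930)/985⌉ − ⌈(30·408+930)/985⌉ = ⌈13578/985⌉ − ⌈13170/985⌉ = 14 − 14 = 0
n=31: ⌈(32·408+930)/985⌉ − ⌈(31·408+930)/985⌉ = ⌈13986/985⌉ − ⌈13578/985⌉ = 15 − 14 = 1
n=32: ⌈(33·408+930)/985⌉ − ⌈(32·408+930)/985⌉ = ⌈14394/985⌉ − ⌈13986/985⌉ = 15 − 15 = 0
n=33: ⌈(34·408+930)/985⌉ − ⌈(33·408+930)/985⌉ = ⌈14802/985⌉ − ⌈14394/985⌉ = 16 − 15 = 1
n=34: ⌈(35·408+930)/985⌉ − ⌈(34·408+930)/985⌉ = ⌈15210/985⌉ − ⌈14802/985⌉ = 16 − 16 = 0
n=35: ⌈(36·408+930)/985⌉ − ⌈(35·408+930)/985⌉ = ⌈15618/985⌉ − ⌈15210/985⌉ = 16 − 16 = 0
n=36: ⌈(37·408+930)/985⌉ − ⌈(36·408+930)/985⌉ = ⌈16026/985⌉ − ⌈15618/985⌉ = 17 − 16 = 1
n=37: ⌈(38·408+930)/985⌉ − ⌈(37·408+930)/985⌉ = ⌈16434/985⌉ − ⌈16026/985⌉ = 17 − 17 = 0
n=38: ⌈(39·408+930)/985⌉ − ⌈(38·408+930)/985⌉ = ⌈16842/985⌉ − ⌈16434/985⌉ = 18 − 17 = 1
n=39: ⌈(40·408+930)/985⌉ − ⌈(39·408+930)/985⌉ = ⌈17250/985⌉ − ⌈16842/985⌉ = 18 − 18 = 0
n=40: ⌈(41·408+930)/985⌉ − ⌈(40·408+930)/985⌉ = ⌈17658/985⌉ − ⌈17250/985⌉ = 18 − 18 = 0
n=41: ⌈(42·408+930)/985⌉ − ⌈(41·408+930)/985⌉ = ⌈18066/985⌉ − ⌈17658/985⌉ = 19 − 18 = 1
n=42: ⌈(43·408+930)/985⌉ − ⌈(42·408+930)/985⌉ = ⌈18474/985⌉ − ⌈18066/985⌉ = 19 − 19 = 0
n=43: ⌈(44·408+930)/985⌉ − ⌈(43·408+930)/985⌉ = ⌈18882/985⌉ − ⌈18474/985⌉ = 20 − 19 = 1
n=44: ⌈(45·408+930)/985⌉ − ⌈(44·408+930)/985⌉ = ⌈19290/985⌉ − ⌈18882/985⌉ = 20 − 20 = 0
n=45: ⌈(46·408+930)/985⌉ − ⌈(45·408+930)/985⌉ = ⌈19698/985⌉ − ⌈19290/985⌉ = 20 − 20 = 0
n=46: ⌈(47·408+930)/985⌉ − ⌈(46·408+930)/985⌉ = ⌈20106/985⌉ − ⌈19698/985⌉ = 21 − 20 = 1


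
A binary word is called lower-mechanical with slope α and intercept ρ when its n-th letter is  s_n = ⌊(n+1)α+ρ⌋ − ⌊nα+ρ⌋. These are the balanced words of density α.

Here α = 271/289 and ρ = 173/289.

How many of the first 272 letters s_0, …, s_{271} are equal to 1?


255

#1s = Σ_{n=0}^{271} s_n = Σ_{n=0}^{271} (⌊(n+1)α+ρ⌋ − ⌊nα+ρ⌋)
the sum telescopes: every ⌊nα+ρ⌋ with 0 < n < 272 appears once with + and once with −, leaving ⌊272α+ρ⌋ − ⌊0·α+ρ⌋
272α + ρ = (272·271 + 173) / 289 = 73885/289
ρ = 173/289
⌊73885/289⌋ = 255,  ⌊173/289⌋ = 0
#1s = 255 − 0 = 255


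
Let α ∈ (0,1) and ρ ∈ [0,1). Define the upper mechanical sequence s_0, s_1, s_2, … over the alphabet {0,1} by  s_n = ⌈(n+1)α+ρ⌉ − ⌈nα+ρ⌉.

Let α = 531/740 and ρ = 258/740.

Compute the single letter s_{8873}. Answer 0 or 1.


(n+1)α + ρ = (8874·531 + 258) / 740 = 4712352/740
nα + ρ     = (8873·531 + 258) / 740 = 4711821/740
⌈4712352/740⌉ = 6369,  ⌈4711821/740⌉ = 6368
s_{8873} = 6369 − 6368 = 1

1


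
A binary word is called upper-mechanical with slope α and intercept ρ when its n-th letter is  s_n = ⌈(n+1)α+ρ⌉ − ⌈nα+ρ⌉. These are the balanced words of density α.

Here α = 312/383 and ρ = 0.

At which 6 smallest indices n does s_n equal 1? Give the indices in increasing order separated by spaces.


n=0: ⌈312/383⌉−⌈0/383⌉ = 1−0 = 1  ← one
n=1: ⌈624/383⌉−⌈312/383⌉ = 2−1 = 1  ← one
n=2: ⌈936/383⌉−⌈624/383⌉ = 3−2 = 1  ← one
n=3: ⌈1248/383⌉−⌈936/383⌉ = 4−3 = 1  ← one
n=4: ⌈1560/383⌉−⌈1248/383⌉ = 5−4 = 1  ← one
n=5: ⌈1872/383⌉−⌈1560/383⌉ = 5−5 = 0
n=6: ⌈2184/383⌉−⌈1872/383⌉ = 6−5 = 1  ← one
positions of the first 6 ones: 0 1 2 3 4 6

0 1 2 3 4 6


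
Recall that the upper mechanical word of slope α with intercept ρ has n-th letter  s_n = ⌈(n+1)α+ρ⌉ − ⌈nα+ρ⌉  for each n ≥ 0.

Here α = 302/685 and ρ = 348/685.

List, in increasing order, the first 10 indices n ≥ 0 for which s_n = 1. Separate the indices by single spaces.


n=0: ⌈650/685⌉−⌈348/685⌉ = 1−1 = 0
n=1: ⌈952/685⌉−⌈650/685⌉ = 2−1 = 1  ← one
n=2: ⌈1254/685⌉−⌈952/685⌉ = 2−2 = 0
n=3: ⌈1556/685⌉−⌈1254/685⌉ = 3−2 = 1  ← one
n=4: ⌈1858/685⌉−⌈1556/685⌉ = 3−3 = 0
n=5: ⌈2160/685⌉−⌈1858/685⌉ = 4−3 = 1  ← one
n=6: ⌈2462/685⌉−⌈2160/685⌉ = 4−4 = 0
n=7: ⌈2764/685⌉−⌈2462/685⌉ = 5−4 = 1  ← one
n=8: ⌈3066/685⌉−⌈2764/685⌉ = 5−5 = 0
n=9: ⌈3368/685⌉−⌈3066/685⌉ = 5−5 = 0
n=10: ⌈3670/685⌉−⌈3368/685⌉ = 6−5 = 1  ← one
n=11: ⌈3972/685⌉−⌈3670/685⌉ = 6−6 = 0
n=12: ⌈4274/685⌉−⌈3972/685⌉ = 7−6 = 1  ← one
n=13: ⌈4576/685⌉−⌈4274/685⌉ = 7−7 = 0
n=14: ⌈4878/685⌉−⌈4576/685⌉ = 8−7 = 1  ← one
n=15: ⌈5180/685⌉−⌈4878/685⌉ = 8−8 = 0
n=16: ⌈5482/685⌉−⌈5180/685⌉ = 9−8 = 1  ← one
n=17: ⌈5784/685⌉−⌈5482/685⌉ = 9−9 = 0
n=18: ⌈6086/685⌉−⌈5784/685⌉ = 9−9 = 0
n=19: ⌈6388/685⌉−⌈6086/685⌉ = 10−9 = 1  ← one
n=20: ⌈6690/685⌉−⌈6388/685⌉ = 10−10 = 0
n=21: ⌈6992/685⌉−⌈6690/685⌉ = 11−10 = 1  ← one
positions of the first 10 ones: 1 3 5 7 10 12 14 16 19 21

1 3 5 7 10 12 14 16 19 21


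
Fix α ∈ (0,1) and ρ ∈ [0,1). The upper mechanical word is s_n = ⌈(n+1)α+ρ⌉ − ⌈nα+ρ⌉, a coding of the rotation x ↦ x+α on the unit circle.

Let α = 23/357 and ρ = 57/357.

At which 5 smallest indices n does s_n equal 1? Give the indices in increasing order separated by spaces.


n=0: ⌈80/357⌉−⌈57/357⌉ = 1−1 = 0
n=1: ⌈103/357⌉−⌈80/357⌉ = 1−1 = 0
  …
n=13: ⌈379/357⌉−⌈356/357⌉ = 2−1 = 1  ← one
n=14: ⌈402/357⌉−⌈379/357⌉ = 2−2 = 0
n=15: ⌈425/357⌉−⌈402/357⌉ = 2−2 = 0
  …
n=28: ⌈724/357⌉−⌈701/357⌉ = 3−2 = 1  ← one
n=29: ⌈747/357⌉−⌈724/357⌉ = 3−3 = 0
n=30: ⌈770/357⌉−⌈747/357⌉ = 3−3 = 0
  …
n=44: ⌈1092/357⌉−⌈1069/357⌉ = 4−3 = 1  ← one
n=45: ⌈1115/357⌉−⌈1092/357⌉ = 4−4 = 0
n=46: ⌈1138/357⌉−⌈1115/357⌉ = 4−4 = 0
  …
n=59: ⌈1437/357⌉−⌈1414/357⌉ = 5−4 = 1  ← one
n=60: ⌈1460/357⌉−⌈1437/357⌉ = 5−5 = 0
n=61: ⌈1483/357⌉−⌈1460/357⌉ = 5−5 = 0
  …
n=75: ⌈1805/357⌉−⌈1782/357⌉ = 6−5 = 1  ← one
positions of the first 5 ones: 13 28 44 59 75

13 28 44 59 75


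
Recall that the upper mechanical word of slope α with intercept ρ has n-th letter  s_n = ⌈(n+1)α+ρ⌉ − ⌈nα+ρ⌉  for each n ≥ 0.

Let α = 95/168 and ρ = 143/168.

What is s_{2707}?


(n+1)α + ρ = (2708·95 + 143) / 168 = 257403/168
nα + ρ     = (2707·95 + 143) / 168 = 257308/168
⌈257403/168⌉ = 1533,  ⌈257308/168⌉ = 1532
s_{2707} = 1533 − 1532 = 1

1


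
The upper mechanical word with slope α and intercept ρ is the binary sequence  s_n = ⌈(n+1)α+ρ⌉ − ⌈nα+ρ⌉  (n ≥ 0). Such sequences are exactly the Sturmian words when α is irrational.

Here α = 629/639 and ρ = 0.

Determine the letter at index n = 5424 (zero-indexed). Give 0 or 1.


(n+1)α + ρ = (5425·629) / 639 = 3412325/639
nα + ρ     = (5424·629) / 639 = 3411696/639
⌈3412325/639⌉ = 5341,  ⌈3411696/639⌉ = 5340
s_{5424} = 5341 − 5340 = 1

1


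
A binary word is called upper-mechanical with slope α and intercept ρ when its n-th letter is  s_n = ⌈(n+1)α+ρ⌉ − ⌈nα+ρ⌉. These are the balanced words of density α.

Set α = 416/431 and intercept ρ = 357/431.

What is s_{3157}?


(n+1)α + ρ = (3158·416 + 357) / 431 = 1314085/431
nα + ρ     = (3157·416 + 357) / 431 = 1313669/431
⌈1314085/431⌉ = 3049,  ⌈1313669/431⌉ = 3048
s_{3157} = 3049 − 3048 = 1

1


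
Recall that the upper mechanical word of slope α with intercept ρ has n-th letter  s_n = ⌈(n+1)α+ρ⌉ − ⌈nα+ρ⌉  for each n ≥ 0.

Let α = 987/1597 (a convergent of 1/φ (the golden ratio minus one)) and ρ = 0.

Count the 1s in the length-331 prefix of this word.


#1s = Σ_{n=0}^{330} s_n = Σ_{n=0}^{330} (⌈(n+1)α+ρ⌉ − ⌈nα+ρ⌉)
the sum telescopes: every ⌈nα+ρ⌉ with 0 < n < 331 appears once with + and once with −, leaving ⌈331α+ρ⌉ − ⌈0·α+ρ⌉
331α + ρ = (331·987) / 1597 = 326697/1597
ρ = 0/1597
⌈326697/1597⌉ = 205,  ⌈0/1597⌉ = 0
#1s = 205 − 0 = 205

205


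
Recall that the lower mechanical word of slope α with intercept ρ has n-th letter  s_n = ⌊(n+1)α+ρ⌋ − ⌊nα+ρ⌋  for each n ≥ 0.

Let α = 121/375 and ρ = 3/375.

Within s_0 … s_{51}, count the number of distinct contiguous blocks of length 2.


3

t_n = ⌊(n·121+3)/375⌋ for n = 0 … 52:
  n=0…9: ⌊3/375⌋=0 ⌊124/375⌋=0 ⌊245/375⌋=0 ⌊366/375⌋=0 ⌊487/375⌋=1 ⌊608/375⌋=1 ⌊729/375⌋=1 ⌊850/375⌋=2 ⌊971/375⌋=2 ⌊1092/375⌋=2
  n=10…19: ⌊1213/375⌋=3 ⌊1334/375⌋=3 ⌊1455/375⌋=3 ⌊1576/375⌋=4 ⌊1697/375⌋=4 ⌊1818/375⌋=4 ⌊1939/375⌋=5 ⌊2060/375⌋=5 ⌊2181/375⌋=5 ⌊2302/375⌋=6
  n=20…29: ⌊2423/375⌋=6 ⌊2544/375⌋=6 ⌊2665/375⌋=7 ⌊2786/375⌋=7 ⌊2907/375⌋=7 ⌊3028/375⌋=8 ⌊3149/375⌋=8 ⌊3270/375⌋=8 ⌊3391/375⌋=9 ⌊3512/375⌋=9
  n=30…39: ⌊3633/375⌋=9 ⌊3754/375⌋=10 ⌊3875/375⌋=10 ⌊3996/375⌋=10 ⌊4117/375⌋=10 ⌊4238/375⌋=11 ⌊4359/375⌋=11 ⌊4480/375⌋=11 ⌊4601/375⌋=12 ⌊4722/375⌋=12
  n=40…49: ⌊4843/375⌋=12 ⌊4964/375⌋=13 ⌊5085/375⌋=13 ⌊5206/375⌋=13 ⌊5327/375⌋=14 ⌊5448/375⌋=14 ⌊5569/375⌋=14 ⌊5690/375⌋=15 ⌊5811/375⌋=15 ⌊5932/375⌋=15
  n=50…52: ⌊6053/375⌋=16 ⌊6174/375⌋=16 ⌊6295/375⌋=16
s_n = t_(n+1) − t_n for n = 0 … 51 gives
prefix = 0001001001001001001001001001001000100100100100100100
slide a length-2 window over [0..1] … [50..51] (51 windows); first occurrence of each distinct factor:
  [  0..  1] 00
  [  2..  3] 01
  [  3..  4] 10
  (the other 48 windows repeat one of these)
distinct factors: {00, 01, 10}
count = 3  (Sturmian bound for length 2 is 3)


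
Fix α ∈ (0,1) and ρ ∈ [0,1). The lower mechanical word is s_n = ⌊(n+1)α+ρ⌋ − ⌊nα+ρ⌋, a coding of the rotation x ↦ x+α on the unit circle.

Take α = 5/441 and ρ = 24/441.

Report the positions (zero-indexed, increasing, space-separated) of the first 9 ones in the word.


n=0: ⌊29/441⌋−⌊24/441⌋ = 0−0 = 0
n=1: ⌊34/441⌋−⌊29/441⌋ = 0−0 = 0
  …
n=83: ⌊444/441⌋−⌊439/441⌋ = 1−0 = 1  ← one
n=84: ⌊449/441⌋−⌊444/441⌋ = 1−1 = 0
n=85: ⌊454/441⌋−⌊449/441⌋ = 1−1 = 0
  …
n=171: ⌊884/441⌋−⌊879/441⌋ = 2−1 = 1  ← one
n=172: ⌊889/441⌋−⌊884/441⌋ = 2−2 = 0
n=173: ⌊894/441⌋−⌊889/441⌋ = 2−2 = 0
  …
n=259: ⌊1324/441⌋−⌊1319/441⌋ = 3−2 = 1  ← one
n=260: ⌊1329/441⌋−⌊1324/441⌋ = 3−3 = 0
n=261: ⌊1334/441⌋−⌊1329/441⌋ = 3−3 = 0
  …
n=347: ⌊1764/441⌋−⌊1759/441⌋ = 4−3 = 1  ← one
n=348: ⌊1769/441⌋−⌊1764/441⌋ = 4−4 = 0
n=349: ⌊1774/441⌋−⌊1769/441⌋ = 4−4 = 0
  …
n=436: ⌊2209/441⌋−⌊2204/441⌋ = 5−4 = 1  ← one
n=437: ⌊2214/441⌋−⌊2209/441⌋ = 5−5 = 0
n=438: ⌊2219/441⌋−⌊2214/441⌋ = 5−5 = 0
  …
n=524: ⌊2649/441⌋−⌊2644/441⌋ = 6−5 = 1  ← one
n=525: ⌊2654/441⌋−⌊2649/441⌋ = 6−6 = 0
n=526: ⌊2659/441⌋−⌊2654/441⌋ = 6−6 = 0
  …
n=612: ⌊3089/441⌋−⌊3084/441⌋ = 7−6 = 1  ← one
n=613: ⌊3094/441⌋−⌊3089/441⌋ = 7−7 = 0
n=614: ⌊3099/441⌋−⌊3094/441⌋ = 7−7 = 0
  …
n=700: ⌊3529/441⌋−⌊3524/441⌋ = 8−7 = 1  ← one
n=701: ⌊3534/441⌋−⌊3529/441⌋ = 8−8 = 0
n=702: ⌊3539/441⌋−⌊3534/441⌋ = 8−8 = 0
  …
n=788: ⌊3969/441⌋−⌊3964/441⌋ = 9−8 = 1  ← one
positions of the first 9 ones: 83 171 259 347 436 524 612 700 788

83 171 259 347 436 524 612 700 788


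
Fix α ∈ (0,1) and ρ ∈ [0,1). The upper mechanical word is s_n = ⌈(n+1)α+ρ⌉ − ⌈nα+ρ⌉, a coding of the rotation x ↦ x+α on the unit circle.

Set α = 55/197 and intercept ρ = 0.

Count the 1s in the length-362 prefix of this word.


#1s = Σ_{n=0}^{361} s_n = Σ_{n=0}^{361} (⌈(n+1)α+ρ⌉ − ⌈nα+ρ⌉)
the sum telescopes: every ⌈nα+ρ⌉ with 0 < n < 362 appears once with + and once with −, leaving ⌈362α+ρ⌉ − ⌈0·α+ρ⌉
362α + ρ = (362·55) / 197 = 19910/197
ρ = 0/197
⌈19910/197⌉ = 102,  ⌈0/197⌉ = 0
#1s = 102 − 0 = 102

102


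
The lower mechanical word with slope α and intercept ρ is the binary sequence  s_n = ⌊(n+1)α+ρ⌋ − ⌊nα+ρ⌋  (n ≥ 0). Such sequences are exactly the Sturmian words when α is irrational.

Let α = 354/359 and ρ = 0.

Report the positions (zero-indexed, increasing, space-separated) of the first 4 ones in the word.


1 2 3 4

n=0: ⌊354/359⌋−⌊0/359⌋ = 0−0 = 0
n=1: ⌊708/359⌋−⌊354/359⌋ = 1−0 = 1  ← one
n=2: ⌊1062/359⌋−⌊708/359⌋ = 2−1 = 1  ← one
n=3: ⌊1416/359⌋−⌊1062/359⌋ = 3−2 = 1  ← one
n=4: ⌊1770/359⌋−⌊1416/359⌋ = 4−3 = 1  ← one
positions of the first 4 ones: 1 2 3 4


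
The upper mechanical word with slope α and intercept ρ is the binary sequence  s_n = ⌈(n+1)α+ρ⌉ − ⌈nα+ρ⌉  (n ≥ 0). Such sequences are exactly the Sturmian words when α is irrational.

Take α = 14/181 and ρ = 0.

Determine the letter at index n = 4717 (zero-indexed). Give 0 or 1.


0

(n+1)α + ρ = (4718·14) / 181 = 66052/181
nα + ρ     = (4717·14) / 181 = 66038/181
⌈66052/181⌉ = 365,  ⌈66038/181⌉ = 365
s_{4717} = 365 − 365 = 0


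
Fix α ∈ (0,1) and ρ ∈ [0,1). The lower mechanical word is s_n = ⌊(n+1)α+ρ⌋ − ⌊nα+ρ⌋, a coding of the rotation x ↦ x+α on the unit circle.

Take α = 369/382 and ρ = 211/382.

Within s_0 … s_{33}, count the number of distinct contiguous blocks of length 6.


7

t_n = ⌊(n·369+211)/382⌋ for n = 0 … 34:
  n=0…9: ⌊211/382⌋=0 ⌊580/382⌋=1 ⌊949/382⌋=2 ⌊1318/382⌋=3 ⌊1687/382⌋=4 ⌊2056/382⌋=5 ⌊2425/382⌋=6 ⌊2794/382⌋=7 ⌊3163/382⌋=8 ⌊3532/382⌋=9
  n=10…19: ⌊3901/382⌋=10 ⌊4270/382⌋=11 ⌊4639/382⌋=12 ⌊5008/382⌋=13 ⌊5377/382⌋=14 ⌊5746/382⌋=15 ⌊6115/382⌋=16 ⌊6484/382⌋=16 ⌊6853/382⌋=17 ⌊7222/382⌋=18
  n=20…29: ⌊7591/382⌋=19 ⌊7960/382⌋=20 ⌊8329/382⌋=21 ⌊8698/382⌋=22 ⌊9067/382⌋=23 ⌊9436/382⌋=24 ⌊9805/382⌋=25 ⌊10174/382⌋=26 ⌊10543/382⌋=27 ⌊10912/382⌋=28
  n=30…34: ⌊11281/382⌋=29 ⌊11650/382⌋=30 ⌊12019/382⌋=31 ⌊12388/382⌋=32 ⌊12757/382⌋=33
s_n = t_(n+1) − t_n for n = 0 … 33 gives
prefix = 1111111111111111011111111111111111
slide a length-6 window over [0..5] … [28..33] (29 windows); first occurrence of each distinct factor:
  [  0..  5] 111111
  [ 11.. 16] 111110
  [ 12.. 17] 111101
  [ 13.. 18] 111011
  [ 14.. 19] 110111
  [ 15.. 20] 101111
  [ 16.. 21] 011111
  (the other 22 windows repeat one of these)
distinct factors: {011111, 101111, 110111, 111011, 111101, 111110, 111111}
count = 7  (Sturmian bound for length 6 is 7)


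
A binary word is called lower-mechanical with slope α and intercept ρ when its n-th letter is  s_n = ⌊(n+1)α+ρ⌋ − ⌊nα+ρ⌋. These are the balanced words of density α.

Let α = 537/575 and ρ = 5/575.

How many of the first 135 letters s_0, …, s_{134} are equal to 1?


126

#1s = Σ_{n=0}^{134} s_n = Σ_{n=0}^{134} (⌊(n+1)α+ρ⌋ − ⌊nα+ρ⌋)
the sum telescopes: every ⌊nα+ρ⌋ with 0 < n < 135 appears once with + and once with −, leaving ⌊135α+ρ⌋ − ⌊0·α+ρ⌋
135α + ρ = (135·537 + 5) / 575 = 72500/575
ρ = 5/575
⌊72500/575⌋ = 126,  ⌊5/575⌋ = 0
#1s = 126 − 0 = 126


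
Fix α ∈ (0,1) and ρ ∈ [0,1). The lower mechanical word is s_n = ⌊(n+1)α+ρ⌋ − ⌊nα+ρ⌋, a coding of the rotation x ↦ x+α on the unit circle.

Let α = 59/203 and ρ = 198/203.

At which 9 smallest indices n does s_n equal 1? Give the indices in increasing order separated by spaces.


0 3 6 10 13 17 20 24 27

n=0: ⌊257/203⌋−⌊198/203⌋ = 1−0 = 1  ← one
n=1: ⌊316/203⌋−⌊257/203⌋ = 1−1 = 0
n=2: ⌊375/203⌋−⌊316/203⌋ = 1−1 = 0
n=3: ⌊434/203⌋−⌊375/203⌋ = 2−1 = 1  ← one
n=4: ⌊493/203⌋−⌊434/203⌋ = 2−2 = 0
n=5: ⌊552/203⌋−⌊493/203⌋ = 2−2 = 0
n=6: ⌊611/203⌋−⌊552/203⌋ = 3−2 = 1  ← one
n=7: ⌊670/203⌋−⌊611/203⌋ = 3−3 = 0
n=8: ⌊729/203⌋−⌊670/203⌋ = 3−3 = 0
n=9: ⌊788/203⌋−⌊729/203⌋ = 3−3 = 0
n=10: ⌊847/203⌋−⌊788/203⌋ = 4−3 = 1  ← one
n=11: ⌊906/203⌋−⌊847/203⌋ = 4−4 = 0
n=12: ⌊965/203⌋−⌊906/203⌋ = 4−4 = 0
n=13: ⌊1024/203⌋−⌊965/203⌋ = 5−4 = 1  ← one
n=14: ⌊1083/203⌋−⌊1024/203⌋ = 5−5 = 0
n=15: ⌊1142/203⌋−⌊1083/203⌋ = 5−5 = 0
n=16: ⌊1201/203⌋−⌊1142/203⌋ = 5−5 = 0
n=17: ⌊1260/203⌋−⌊1201/203⌋ = 6−5 = 1  ← one
n=18: ⌊1319/203⌋−⌊1260/203⌋ = 6−6 = 0
n=19: ⌊1378/203⌋−⌊1319/203⌋ = 6−6 = 0
n=20: ⌊1437/203⌋−⌊1378/203⌋ = 7−6 = 1  ← one
n=21: ⌊1496/203⌋−⌊1437/203⌋ = 7−7 = 0
n=22: ⌊1555/203⌋−⌊1496/203⌋ = 7−7 = 0
n=23: ⌊1614/203⌋−⌊1555/203⌋ = 7−7 = 0
n=24: ⌊1673/203⌋−⌊1614/203⌋ = 8−7 = 1  ← one
n=25: ⌊1732/203⌋−⌊1673/203⌋ = 8−8 = 0
n=26: ⌊1791/203⌋−⌊1732/203⌋ = 8−8 = 0
n=27: ⌊1850/203⌋−⌊1791/203⌋ = 9−8 = 1  ← one
positions of the first 9 ones: 0 3 6 10 13 17 20 24 27


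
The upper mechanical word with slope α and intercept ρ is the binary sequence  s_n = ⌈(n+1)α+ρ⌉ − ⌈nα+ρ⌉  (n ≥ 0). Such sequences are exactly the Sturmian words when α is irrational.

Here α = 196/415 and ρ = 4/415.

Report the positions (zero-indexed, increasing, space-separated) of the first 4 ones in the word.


2 4 6 8

n=0: ⌈200/415⌉−⌈4/415⌉ = 1−1 = 0
n=1: ⌈396/415⌉−⌈200/415⌉ = 1−1 = 0
n=2: ⌈592/415⌉−⌈396/415⌉ = 2−1 = 1  ← one
n=3: ⌈788/415⌉−⌈592/415⌉ = 2−2 = 0
n=4: ⌈984/415⌉−⌈788/415⌉ = 3−2 = 1  ← one
n=5: ⌈1180/415⌉−⌈984/415⌉ = 3−3 = 0
n=6: ⌈1376/415⌉−⌈1180/415⌉ = 4−3 = 1  ← one
n=7: ⌈1572/415⌉−⌈1376/415⌉ = 4−4 = 0
n=8: ⌈1768/415⌉−⌈1572/415⌉ = 5−4 = 1  ← one
positions of the first 4 ones: 2 4 6 8


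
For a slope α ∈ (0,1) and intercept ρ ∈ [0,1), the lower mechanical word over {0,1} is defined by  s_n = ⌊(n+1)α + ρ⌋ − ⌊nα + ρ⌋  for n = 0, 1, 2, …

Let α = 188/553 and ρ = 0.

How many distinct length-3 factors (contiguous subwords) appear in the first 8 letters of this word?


t_n = ⌊(n·188)/553⌋ for n = 0 … 8:
  n=0…8: ⌊0/553⌋=0 ⌊188/553⌋=0 ⌊376/553⌋=0 ⌊564/553⌋=1 ⌊752/553⌋=1 ⌊940/553⌋=1 ⌊1128/553⌋=2 ⌊1316/553⌋=2 ⌊1504/553⌋=2
s_n = t_(n+1) − t_n for n = 0 … 7 gives
prefix = 00100100
slide a length-3 window over [0..2] … [5..7] (6 windows); first occurrence of each distinct factor:
  [  0..  2] 001
  [  1..  3] 010
  [  2..  4] 100
  (the other 3 windows repeat one of these)
distinct factors: {001, 010, 100}
count = 3  (Sturmian bound for length 3 is 4)

3


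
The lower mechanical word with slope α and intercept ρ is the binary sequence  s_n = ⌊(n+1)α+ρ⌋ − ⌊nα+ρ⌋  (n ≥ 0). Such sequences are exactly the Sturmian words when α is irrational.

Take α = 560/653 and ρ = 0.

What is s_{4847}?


(n+1)α + ρ = (4848·560) / 653 = 2714880/653
nα + ρ     = (4847·560) / 653 = 2714320/653
⌊2714880/653⌋ = 4157,  ⌊2714320/653⌋ = 4156
s_{4847} = 4157 − 4156 = 1

1


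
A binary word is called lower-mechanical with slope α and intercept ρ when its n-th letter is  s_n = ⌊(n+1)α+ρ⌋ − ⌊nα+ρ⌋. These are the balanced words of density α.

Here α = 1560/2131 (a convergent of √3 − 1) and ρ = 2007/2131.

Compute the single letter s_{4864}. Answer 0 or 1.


1

(n+1)α + ρ = (4865·1560 + 2007) / 2131 = 7591407/2131
nα + ρ     = (4864·1560 + 2007) / 2131 = 7589847/2131
⌊7591407/2131⌋ = 3562,  ⌊7589847/2131⌋ = 3561
s_{4864} = 3562 − 3561 = 1


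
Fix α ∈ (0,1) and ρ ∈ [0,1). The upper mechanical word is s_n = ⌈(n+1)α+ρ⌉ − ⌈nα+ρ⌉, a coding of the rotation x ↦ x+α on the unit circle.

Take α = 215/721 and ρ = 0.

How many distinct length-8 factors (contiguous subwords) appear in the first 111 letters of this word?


9

t_n = ⌈(n·215)/721⌉ for n = 0 … 111:
  n=0…9: ⌈0/721⌉=0 ⌈215/721⌉=1 ⌈430/721⌉=1 ⌈645/721⌉=1 ⌈860/721⌉=2 ⌈1075/721⌉=2 ⌈1290/721⌉=2 ⌈1505/721⌉=3 ⌈1720/721⌉=3 ⌈1935/721⌉=3
  n=10…19: ⌈2150/721⌉=3 ⌈2365/721⌉=4 ⌈2580/721⌉=4 ⌈2795/721⌉=4 ⌈3010/721⌉=5 ⌈3225/721⌉=5 ⌈3440/721⌉=5 ⌈3655/721⌉=6 ⌈3870/721⌉=6 ⌈4085/721⌉=6
  n=20…29: ⌈4300/721⌉=6 ⌈4515/721⌉=7 ⌈4730/721⌉=7 ⌈4945/721⌉=7 ⌈5160/721⌉=8 ⌈5375/721⌉=8 ⌈5590/721⌉=8 ⌈5805/721⌉=9 ⌈6020/721⌉=9 ⌈6235/721⌉=9
  n=30…39: ⌈6450/721⌉=9 ⌈6665/721⌉=10 ⌈6880/721⌉=10 ⌈7095/721⌉=10 ⌈7310/721⌉=11 ⌈7525/721⌉=11 ⌈7740/721⌉=11 ⌈7955/721⌉=12 ⌈8170/721⌉=12 ⌈8385/721⌉=12
  n=40…49: ⌈8600/721⌉=12 ⌈8815/721⌉=13 ⌈9030/721⌉=13 ⌈9245/721⌉=13 ⌈9460/721⌉=14 ⌈9675/721⌉=14 ⌈9890/721⌉=14 ⌈10105/721⌉=15 ⌈10320/721⌉=15 ⌈10535/721⌉=15
  n=50…59: ⌈10750/721⌉=15 ⌈10965/721⌉=16 ⌈11180/721⌉=16 ⌈11395/721⌉=16 ⌈11610/721⌉=17 ⌈11825/721⌉=17 ⌈12040/721⌉=17 ⌈12255/721⌉=17 ⌈12470/721⌉=18 ⌈12685/721⌉=18
  n=60…69: ⌈12900/721⌉=18 ⌈13115/721⌉=19 ⌈13330/721⌉=19 ⌈13545/721⌉=19 ⌈13760/721⌉=20 ⌈13975/721⌉=20 ⌈14190/721⌉=20 ⌈14405/721⌉=20 ⌈14620/721⌉=21 ⌈14835/721⌉=21
  n=70…79: ⌈15050/721⌉=21 ⌈15265/721⌉=22 ⌈15480/721⌉=22 ⌈15695/721⌉=22 ⌈15910/721⌉=23 ⌈16125/721⌉=23 ⌈16340/721⌉=23 ⌈16555/721⌉=23 ⌈16770/721⌉=24 ⌈16985/721⌉=24
  n=80…89: ⌈17200/721⌉=24 ⌈17415/721⌉=25 ⌈17630/721⌉=25 ⌈17845/721⌉=25 ⌈18060/721⌉=26 ⌈18275/721⌉=26 ⌈18490/721⌉=26 ⌈18705/721⌉=26 ⌈18920/721⌉=27 ⌈19135/721⌉=27
  n=90…99: ⌈19350/721⌉=27 ⌈19565/721⌉=28 ⌈19780/721⌉=28 ⌈19995/721⌉=28 ⌈20210/721⌉=29 ⌈20425/721⌉=29 ⌈20640/721⌉=29 ⌈20855/721⌉=29 ⌈21070/721⌉=30 ⌈21285/721⌉=30
  n=100…109: ⌈21500/721⌉=30 ⌈21715/721⌉=31 ⌈21930/721⌉=31 ⌈22145/721⌉=31 ⌈22360/721⌉=32 ⌈22575/721⌉=32 ⌈22790/721⌉=32 ⌈23005/721⌉=32 ⌈23220/721⌉=33 ⌈23435/721⌉=33
  n=110…111: ⌈23650/721⌉=33 ⌈23865/721⌉=34
s_n = t_(n+1) − t_n for n = 0 … 110 gives
prefix = 100100100010010010001001001000100100100010010010001001000100100100010010010001001001000100100100010010010001001
slide a length-8 window over [0..7] … [103..110] (104 windows); first occurrence of each distinct factor:
  [  0..  7] 10010010
  [  1..  8] 00100100
  [  2..  9] 01001000
  [  3.. 10] 10010001
  [  4.. 11] 00100010
  [  5.. 12] 01000100
  [  6.. 13] 10001001
  [  7.. 14] 00010010
  [  9.. 16] 01001001
  (the other 95 windows repeat one of these)
distinct factors: {00010010, 00100010, 00100100, 01000100, 01001000, 01001001, 10001001, 10010001, 10010010}
count = 9  (Sturmian bound for length 8 is 9)


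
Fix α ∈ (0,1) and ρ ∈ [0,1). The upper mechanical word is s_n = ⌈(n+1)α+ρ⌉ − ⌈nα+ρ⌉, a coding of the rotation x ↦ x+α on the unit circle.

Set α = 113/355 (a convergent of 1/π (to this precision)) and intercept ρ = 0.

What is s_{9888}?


(n+1)α + ρ = (9889·113) / 355 = 1117457/355
nα + ρ     = (9888·113) / 355 = 1117344/355
⌈1117457/355⌉ = 3148,  ⌈1117344/355⌉ = 3148
s_{9888} = 3148 − 3148 = 0

0


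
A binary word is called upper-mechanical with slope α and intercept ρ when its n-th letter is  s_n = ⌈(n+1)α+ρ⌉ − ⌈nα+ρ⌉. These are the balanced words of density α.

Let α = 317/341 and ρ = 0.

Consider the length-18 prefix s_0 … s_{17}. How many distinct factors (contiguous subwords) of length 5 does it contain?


t_n = ⌈(n·317)/341⌉ for n = 0 … 18:
  n=0…9: ⌈0/341⌉=0 ⌈317/341⌉=1 ⌈634/341⌉=2 ⌈951/341⌉=3 ⌈1268/341⌉=4 ⌈1585/341⌉=5 ⌈1902/341⌉=6 ⌈2219/341⌉=7 ⌈2536/341⌉=8 ⌈2853/341⌉=9
  n=10…18: ⌈3170/341⌉=10 ⌈3487/341⌉=11 ⌈3804/341⌉=12 ⌈4121/341⌉=13 ⌈4438/341⌉=14 ⌈4755/341⌉=14 ⌈5072/341⌉=15 ⌈5389/341⌉=16 ⌈5706/341⌉=17
s_n = t_(n+1) − t_n for n = 0 … 17 gives
prefix = 111111111111110111
slide a length-5 window over [0..4] … [13..17] (14 windows); first occurrence of each distinct factor:
  [  0..  4] 11111
  [ 10.. 14] 11110
  [ 11.. 15] 11101
  [ 12.. 16] 11011
  [ 13.. 17] 10111
  (the other 9 windows repeat one of these)
distinct factors: {10111, 11011, 11101, 11110, 11111}
count = 5  (Sturmian bound for length 5 is 6)

5


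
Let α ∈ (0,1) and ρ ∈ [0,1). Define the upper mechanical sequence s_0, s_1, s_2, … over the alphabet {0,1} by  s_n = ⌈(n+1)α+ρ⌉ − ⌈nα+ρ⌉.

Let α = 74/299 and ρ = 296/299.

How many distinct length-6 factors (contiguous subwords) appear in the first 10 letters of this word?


4

t_n = ⌈(n·74+296)/299⌉ for n = 0 … 10:
  n=0…9: ⌈296/299⌉=1 ⌈370/299⌉=2 ⌈444/299⌉=2 ⌈518/299⌉=2 ⌈592/299⌉=2 ⌈666/299⌉=3 ⌈740/299⌉=3 ⌈814/299⌉=3 ⌈888/299⌉=3 ⌈962/299⌉=4
  n=10: ⌈1036/299⌉=4
s_n = t_(n+1) − t_n for n = 0 … 9 gives
prefix = 1000100010
slide a length-6 window over [0..5] … [4..9] (5 windows); first occurrence of each distinct factor:
  [  0..  5] 100010
  [  1..  6] 000100
  [  2..  7] 001000
  [  3..  8] 010001
  (the other 1 window repeats one of these)
distinct factors: {000100, 001000, 010001, 100010}
count = 4  (Sturmian bound for length 6 is 7)


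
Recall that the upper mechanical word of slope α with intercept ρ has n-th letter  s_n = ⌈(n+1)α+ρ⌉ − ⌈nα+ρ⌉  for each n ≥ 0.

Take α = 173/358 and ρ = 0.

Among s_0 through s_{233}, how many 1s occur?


#1s = Σ_{n=0}^{233} s_n = Σ_{n=0}^{233} (⌈(n+1)α+ρ⌉ − ⌈nα+ρ⌉)
the sum telescopes: every ⌈nα+ρ⌉ with 0 < n < 234 appears once with + and once with −, leaving ⌈234α+ρ⌉ − ⌈0·α+ρ⌉
234α + ρ = (234·173) / 358 = 40482/358
ρ = 0/358
⌈40482/358⌉ = 114,  ⌈0/358⌉ = 0
#1s = 114 − 0 = 114

114


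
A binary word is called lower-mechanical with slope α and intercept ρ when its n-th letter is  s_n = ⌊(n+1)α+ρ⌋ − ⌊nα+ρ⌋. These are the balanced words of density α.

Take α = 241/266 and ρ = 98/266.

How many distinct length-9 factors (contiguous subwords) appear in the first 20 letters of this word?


10

t_n = ⌊(n·241+98)/266⌋ for n = 0 … 20:
  n=0…9: ⌊98/266⌋=0 ⌊339/266⌋=1 ⌊580/266⌋=2 ⌊821/266⌋=3 ⌊1062/266⌋=3 ⌊1303/266⌋=4 ⌊1544/266⌋=5 ⌊1785/266⌋=6 ⌊2026/266⌋=7 ⌊2267/266⌋=8
  n=10…19: ⌊2508/266⌋=9 ⌊2749/266⌋=10 ⌊2990/266⌋=11 ⌊3231/266⌋=12 ⌊3472/266⌋=13 ⌊3713/266⌋=13 ⌊3954/266⌋=14 ⌊4195/266⌋=15 ⌊4436/266⌋=16 ⌊4677/266⌋=17
  n=20: ⌊4918/266⌋=18
s_n = t_(n+1) − t_n for n = 0 … 19 gives
prefix = 11101111111111011111
slide a length-9 window over [0..8] … [11..19] (12 windows); first occurrence of each distinct factor:
  [  0..  8] 111011111
  [  1..  9] 110111111
  [  2.. 10] 101111111
  [  3.. 11] 011111111
  [  4.. 12] 111111111
  [  6.. 14] 111111110
  [  7.. 15] 111111101
  [  8.. 16] 111111011
  [  9.. 17] 111110111
  [ 10.. 18] 111101111
  (the other 2 windows repeat one of these)
distinct factors: {011111111, 101111111, 110111111, 111011111, 111101111, 111110111, 111111011, 111111101, 111111110, 111111111}
count = 10  (Sturmian bound for length 9 is 10)


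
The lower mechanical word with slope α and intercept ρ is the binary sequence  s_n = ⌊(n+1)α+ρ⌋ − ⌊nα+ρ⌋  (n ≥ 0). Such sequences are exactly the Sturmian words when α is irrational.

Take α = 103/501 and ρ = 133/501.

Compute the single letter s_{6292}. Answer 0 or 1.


1

(n+1)α + ρ = (6293·103 + 133) / 501 = 648312/501
nα + ρ     = (6292·103 + 133) / 501 = 648209/501
⌊648312/501⌋ = 1294,  ⌊648209/501⌋ = 1293
s_{6292} = 1294 − 1293 = 1


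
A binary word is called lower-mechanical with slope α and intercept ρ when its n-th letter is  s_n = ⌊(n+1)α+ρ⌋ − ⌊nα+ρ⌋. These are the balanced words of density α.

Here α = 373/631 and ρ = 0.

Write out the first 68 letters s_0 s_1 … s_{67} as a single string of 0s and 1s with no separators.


01010110101101011010110101011010110101101011010101101011010110101101

n=0: ⌊(1·373)/631⌋ − ⌊(0·373)/631⌋ = ⌊373/631⌋ − ⌊0/631⌋ = 0 − 0 = 0
n=1: ⌊(2·373)/631⌋ − ⌊(1·373)/631⌋ = ⌊746/631⌋ − ⌊373/631⌋ = 1 − 0 = 1
n=2: ⌊(3·373)/631⌋ − ⌊(2·373)/631⌋ = ⌊1119/631⌋ − ⌊746/631⌋ = 1 − 1 = 0
n=3: ⌊(4·373)/631⌋ − ⌊(3·373)/631⌋ = ⌊1492/631⌋ − ⌊1119/631⌋ = 2 − 1 = 1
n=4: ⌊(5·373)/631⌋ − ⌊(4·373)/631⌋ = ⌊1865/631⌋ − ⌊1492/631⌋ = 2 − 2 = 0
n=5: ⌊(6·373)/631⌋ − ⌊(5·373)/631⌋ = ⌊2238/631⌋ − ⌊1865/631⌋ = 3 − 2 = 1
n=6: ⌊(7·373)/631⌋ − ⌊(6·373)/631⌋ = ⌊2611/631⌋ − ⌊2238/631⌋ = 4 − 3 = 1
n=7: ⌊(8·373)/631⌋ − ⌊(7·373)/631⌋ = ⌊2984/631⌋ − ⌊2611/631⌋ = 4 − 4 = 0
n=8: ⌊(9·373)/631⌋ − ⌊(8·373)/631⌋ = ⌊3357/631⌋ − ⌊2984/631⌋ = 5 − 4 = 1
n=9: ⌊(10·373)/631⌋ − ⌊(9·373)/631⌋ = ⌊3730/631⌋ − ⌊3357/631⌋ = 5 − 5 = 0
n=10: ⌊(11·373)/631⌋ − ⌊(10·373)/631⌋ = ⌊4103/631⌋ − ⌊3730/631⌋ = 6 − 5 = 1
n=11: ⌊(12·373)/631⌋ − ⌊(11·373)/631⌋ = ⌊4476/631⌋ − ⌊4103/631⌋ = 7 − 6 = 1
n=12: ⌊(13·373)/631⌋ − ⌊(12·373)/631⌋ = ⌊4849/631⌋ − ⌊4476/631⌋ = 7 − 7 = 0
n=13: ⌊(14·373)/631⌋ − ⌊(13·373)/631⌋ = ⌊5222/631⌋ − ⌊4849/631⌋ = 8 − 7 = 1
n=14: ⌊(15·373)/631⌋ − ⌊(14·373)/631⌋ = ⌊5595/631⌋ − ⌊5222/631⌋ = 8 − 8 = 0
n=15: ⌊(16·373)/631⌋ − ⌊(15·373)/631⌋ = ⌊5968/631⌋ − ⌊5595/631⌋ = 9 − 8 = 1
n=16: ⌊(17·373)/631⌋ − ⌊(16·373)/631⌋ = ⌊6341/631⌋ − ⌊5968/631⌋ = 10 − 9 = 1
n=17: ⌊(18·373)/631⌋ − ⌊(17·373)/631⌋ = ⌊6714/631⌋ − ⌊6341/631⌋ = 10 − 10 = 0
n=18: ⌊(19·373)/631⌋ − ⌊(18·373)/631⌋ = ⌊7087/631⌋ − ⌊6714/631⌋ = 11 − 10 = 1
n=19: ⌊(20·373)/631⌋ − ⌊(19·373)/631⌋ = ⌊7460/631⌋ − ⌊7087/631⌋ = 11 − 11 = 0
n=20: ⌊(21·373)/631⌋ − ⌊(20·373)/631⌋ = ⌊7833/631⌋ − ⌊7460/631⌋ = 12 − 11 = 1
n=21: ⌊(22·373)/631⌋ − ⌊(21·373)/631⌋ = ⌊8206/631⌋ − ⌊7833/631⌋ = 13 − 12 = 1
n=22: ⌊(23·373)/631⌋ − ⌊(22·373)/631⌋ = ⌊8579/631⌋ − ⌊8206/631⌋ = 13 − 13 = 0
n=23: ⌊(24·373)/631⌋ − ⌊(23·373)/631⌋ = ⌊8952/631⌋ − ⌊8579/631⌋ = 14 − 13 = 1
n=24: ⌊(25·373)/631⌋ − ⌊(24·373)/631⌋ = ⌊9325/631⌋ − ⌊8952/631⌋ = 14 − 14 = 0
n=25: ⌊(26·373)/631⌋ − ⌊(25·373)/631⌋ = ⌊9698/631⌋ − ⌊9325/631⌋ = 15 − 14 = 1
n=26: ⌊(27·373)/631⌋ − ⌊(26·373)/631⌋ = ⌊10071/631⌋ − ⌊9698/631⌋ = 15 − 15 = 0
n=27: ⌊(28·373)/631⌋ − ⌊(27·373)/631⌋ = ⌊10444/631⌋ − ⌊10071/631⌋ = 16 − 15 = 1
n=28: ⌊(29·373)/631⌋ − ⌊(28·373)/631⌋ = ⌊10817/631⌋ − ⌊10444/631⌋ = 17 − 16 = 1
n=29: ⌊(30·373)/631⌋ − ⌊(29·373)/631⌋ = ⌊11190/631⌋ − ⌊10817/631⌋ = 17 − 17 = 0
n=30: ⌊(31·373)/631⌋ − ⌊(30·373)/631⌋ = ⌊11563/631⌋ − ⌊11190/631⌋ = 18 − 17 = 1
n=31: ⌊(32·373)/631⌋ − ⌊(31·373)/631⌋ = ⌊11936/631⌋ − ⌊11563/631⌋ = 18 − 18 = 0
n=32: ⌊(33·373)/631⌋ − ⌊(32·373)/631⌋ = ⌊12309/631⌋ − ⌊11936/631⌋ = 19 − 18 = 1
n=33: ⌊(34·373)/631⌋ − ⌊(33·373)/631⌋ = ⌊12682/631⌋ − ⌊12309/631⌋ = 20 − 19 = 1
n=34: ⌊(35·373)/631⌋ − ⌊(34·373)/631⌋ = ⌊13055/631⌋ − ⌊12682/631⌋ = 20 − 20 = 0
n=35: ⌊(36·373)/631⌋ − ⌊(35·373)/631⌋ = ⌊13428/631⌋ − ⌊13055/631⌋ = 21 − 20 = 1
n=36: ⌊(37·373)/631⌋ − ⌊(36·373)/631⌋ = ⌊13801/631⌋ − ⌊13428/631⌋ = 21 − 21 = 0
n=37: ⌊(38·373)/631⌋ − ⌊(37·373)/631⌋ = ⌊14174/631⌋ − ⌊13801/631⌋ = 22 − 21 = 1
n=38: ⌊(39·373)/631⌋ − ⌊(38·373)/631⌋ = ⌊14547/631⌋ − ⌊14174/631⌋ = 23 − 22 = 1
n=39: ⌊(40·373)/631⌋ − ⌊(39·373)/631⌋ = ⌊14920/631⌋ − ⌊14547/631⌋ = 23 − 23 = 0
n=40: ⌊(41·373)/631⌋ − ⌊(40·373)/631⌋ = ⌊15293/631⌋ − ⌊14920/631⌋ = 24 − 23 = 1
n=41: ⌊(42·373)/631⌋ − ⌊(41·373)/631⌋ = ⌊15666/631⌋ − ⌊15293/631⌋ = 24 − 24 = 0
n=42: ⌊(43·373)/631⌋ − ⌊(42·373)/631⌋ = ⌊16039/631⌋ − ⌊15666/631⌋ = 25 − 24 = 1
n=43: ⌊(44·373)/631⌋ − ⌊(43·373)/631⌋ = ⌊16412/631⌋ − ⌊16039/631⌋ = 26 − 25 = 1
n=44: ⌊(45·373)/631⌋ − ⌊(44·373)/631⌋ = ⌊16785/631⌋ − ⌊16412/631⌋ = 26 − 26 = 0
n=45: ⌊(46·373)/631⌋ − ⌊(45·373)/631⌋ = ⌊17158/631⌋ − ⌊16785/631⌋ = 27 − 26 = 1
n=46: ⌊(47·373)/631⌋ − ⌊(46·373)/631⌋ = ⌊17531/631⌋ − ⌊17158/631⌋ = 27 − 27 = 0
n=47: ⌊(48·373)/631⌋ − ⌊(47·373)/631⌋ = ⌊17904/631⌋ − ⌊17531/631⌋ = 28 − 27 = 1
n=48: ⌊(49·373)/631⌋ − ⌊(48·373)/631⌋ = ⌊18277/631⌋ − ⌊17904/631⌋ = 28 − 28 = 0
n=49: ⌊(50·373)/631⌋ − ⌊(49·373)/631⌋ = ⌊18650/631⌋ − ⌊18277/631⌋ = 29 − 28 = 1
n=50: ⌊(51·373)/631⌋ − ⌊(50·373)/631⌋ = ⌊19023/631⌋ − ⌊18650/631⌋ = 30 − 29 = 1
n=51: ⌊(52·373)/631⌋ − ⌊(51·373)/631⌋ = ⌊19396/631⌋ − ⌊19023/631⌋ = 30 − 30 = 0
n=52: ⌊(53·373)/631⌋ − ⌊(52·373)/631⌋ = ⌊19769/631⌋ − ⌊19396/631⌋ = 31 − 30 = 1
n=53: ⌊(54·373)/631⌋ − ⌊(53·373)/631⌋ = ⌊20142/631⌋ − ⌊19769/631⌋ = 31 − 31 = 0
n=54: ⌊(55·373)/631⌋ − ⌊(54·373)/631⌋ = ⌊20515/631⌋ − ⌊20142/631⌋ = 32 − 31 = 1
n=55: ⌊(56·373)/631⌋ − ⌊(55·373)/631⌋ = ⌊20888/631⌋ − ⌊20515/631⌋ = 33 − 32 = 1
n=56: ⌊(57·373)/631⌋ − ⌊(56·373)/631⌋ = ⌊21261/631⌋ − ⌊20888/631⌋ = 33 − 33 = 0
n=57: ⌊(58·373)/631⌋ − ⌊(57·373)/631⌋ = ⌊21634/631⌋ − ⌊21261/631⌋ = 34 − 33 = 1
n=58: ⌊(59·373)/631⌋ − ⌊(58·373)/631⌋ = ⌊22007/631⌋ − ⌊21634/631⌋ = 34 − 34 = 0
n=59: ⌊(60·373)/631⌋ − ⌊(59·373)/631⌋ = ⌊22380/631⌋ − ⌊22007/631⌋ = 35 − 34 = 1
n=60: ⌊(61·373)/631⌋ − ⌊(60·373)/631⌋ = ⌊22753/631⌋ − ⌊22380/631⌋ = 36 − 35 = 1
n=61: ⌊(62·373)/631⌋ − ⌊(61·373)/631⌋ = ⌊23126/631⌋ − ⌊22753/631⌋ = 36 − 36 = 0
n=62: ⌊(63·373)/631⌋ − ⌊(62·373)/631⌋ = ⌊23499/631⌋ − ⌊23126/631⌋ = 37 − 36 = 1
n=63: ⌊(64·373)/631⌋ − ⌊(63·373)/631⌋ = ⌊23872/631⌋ − ⌊23499/631⌋ = 37 − 37 = 0
n=64: ⌊(65·373)/631⌋ − ⌊(64·373)/631⌋ = ⌊24245/631⌋ − ⌊23872/631⌋ = 38 − 37 = 1
n=65: ⌊(66·373)/631⌋ − ⌊(65·373)/631⌋ = ⌊24618/631⌋ − ⌊24245/631⌋ = 39 − 38 = 1
n=66: ⌊(67·373)/631⌋ − ⌊(66·373)/631⌋ = ⌊24991/631⌋ − ⌊24618/631⌋ = 39 − 39 = 0
n=67: ⌊(68·373)/631⌋ − ⌊(67·373)/631⌋ = ⌊25364/631⌋ − ⌊24991/631⌋ = 40 − 39 = 1
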